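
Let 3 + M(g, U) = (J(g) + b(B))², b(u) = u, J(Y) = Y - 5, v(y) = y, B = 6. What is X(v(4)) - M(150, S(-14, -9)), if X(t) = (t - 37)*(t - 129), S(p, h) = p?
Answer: -18673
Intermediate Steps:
J(Y) = -5 + Y
X(t) = (-129 + t)*(-37 + t) (X(t) = (-37 + t)*(-129 + t) = (-129 + t)*(-37 + t))
M(g, U) = -3 + (1 + g)² (M(g, U) = -3 + ((-5 + g) + 6)² = -3 + (1 + g)²)
X(v(4)) - M(150, S(-14, -9)) = (4773 + 4² - 166*4) - (-3 + (1 + 150)²) = (4773 + 16 - 664) - (-3 + 151²) = 4125 - (-3 + 22801) = 4125 - 1*22798 = 4125 - 22798 = -18673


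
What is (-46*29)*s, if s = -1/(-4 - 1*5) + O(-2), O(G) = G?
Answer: 22678/9 ≈ 2519.8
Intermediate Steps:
s = -17/9 (s = -1/(-4 - 1*5) - 2 = -1/(-4 - 5) - 2 = -1/(-9) - 2 = -1*(-⅑) - 2 = ⅑ - 2 = -17/9 ≈ -1.8889)
(-46*29)*s = -46*29*(-17/9) = -1334*(-17/9) = 22678/9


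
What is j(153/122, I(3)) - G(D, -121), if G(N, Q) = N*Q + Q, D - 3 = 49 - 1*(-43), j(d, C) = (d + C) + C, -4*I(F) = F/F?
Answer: 708622/61 ≈ 11617.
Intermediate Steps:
I(F) = -¼ (I(F) = -F/(4*F) = -¼*1 = -¼)
j(d, C) = d + 2*C (j(d, C) = (C + d) + C = d + 2*C)
D = 95 (D = 3 + (49 - 1*(-43)) = 3 + (49 + 43) = 3 + 92 = 95)
G(N, Q) = Q + N*Q
j(153/122, I(3)) - G(D, -121) = (153/122 + 2*(-¼)) - (-121)*(1 + 95) = (153*(1/122) - ½) - (-121)*96 = (153/122 - ½) - 1*(-11616) = 46/61 + 11616 = 708622/61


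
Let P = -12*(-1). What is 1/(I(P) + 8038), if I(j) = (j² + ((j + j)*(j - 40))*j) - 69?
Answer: 1/49 ≈ 0.020408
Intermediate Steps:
P = 12
I(j) = -69 + j² + 2*j²*(-40 + j) (I(j) = (j² + ((2*j)*(-40 + j))*j) - 69 = (j² + (2*j*(-40 + j))*j) - 69 = (j² + 2*j²*(-40 + j)) - 69 = -69 + j² + 2*j²*(-40 + j))
1/(I(P) + 8038) = 1/((-69 - 79*12² + 2*12³) + 8038) = 1/((-69 - 79*144 + 2*1728) + 8038) = 1/((-69 - 11376 + 3456) + 8038) = 1/(-7989 + 8038) = 1/49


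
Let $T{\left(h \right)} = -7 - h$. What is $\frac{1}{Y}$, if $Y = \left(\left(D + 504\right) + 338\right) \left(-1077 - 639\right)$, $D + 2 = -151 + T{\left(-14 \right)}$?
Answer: $- \frac{1}{1194336} \approx -8.3729 \cdot 10^{-7}$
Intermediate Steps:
$D = -146$ ($D = -2 - 144 = -146$)
$Y = -1194336$ ($Y = \left(\left(-146 + 504\right) + 338\right) \left(-1077 - 639\right) = \left(358 + 338\right) \left(-1716\right) = 696 \left(-1716\right) = -1194336$)
$\frac{1}{Y} = \frac{1}{-1194336} = - \frac{1}{1194336}$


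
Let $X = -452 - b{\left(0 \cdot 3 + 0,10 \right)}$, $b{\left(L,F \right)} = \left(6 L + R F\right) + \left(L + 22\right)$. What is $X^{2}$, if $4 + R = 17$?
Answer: $364816$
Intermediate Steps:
$R = 13$ ($R = -4 + 17 = 13$)
$b{\left(L,F \right)} = 22 + 7 L + 13 F$ ($b{\left(L,F \right)} = \left(6 L + 13 F\right) + \left(L + 22\right) = \left(6 L + 13 F\right) + \left(22 + L\right) = 22 + 7 L + 13 F$)
$X = -604$ ($X = -452 - \left(22 + 7 \left(0 \cdot 3 + 0\right) + 13 \cdot 10\right) = -452 - \left(22 + 7 \left(0 + 0\right) + 130\right) = -452 - \left(22 + 7 \cdot 0 + 130\right) = -452 - \left(22 + 0 + 130\right) = -452 - 152 = -604$)
$X^{2} = \left(-604\right)^{2} = 364816$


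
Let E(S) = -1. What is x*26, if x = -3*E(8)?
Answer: 78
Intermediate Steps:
x = 3 (x = -3*(-1) = 3)
x*26 = 3*26 = 78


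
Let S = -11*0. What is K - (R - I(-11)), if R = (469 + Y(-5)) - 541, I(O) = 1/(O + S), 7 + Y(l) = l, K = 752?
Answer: 9195/11 ≈ 835.91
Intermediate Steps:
S = 0
Y(l) = -7 + l
I(O) = 1/O (I(O) = 1/(O + 0) = 1/O)
R = -84 (R = (469 + (-7 - 5)) - 541 = (469 - 12) - 541 = 457 - 541 = -84)
K - (R - I(-11)) = 752 - (-84 - 1/(-11)) = 752 - (-84 - 1*(-1/11)) = 752 - (-84 + 1/11) = 752 - 1*(-923/11) = 752 + 923/11 = 9195/11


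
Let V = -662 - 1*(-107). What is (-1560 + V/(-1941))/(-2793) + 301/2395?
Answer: 2960806696/4327935045 ≈ 0.68412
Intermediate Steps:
V = -555 (V = -662 + 107 = -555)
(-1560 + V/(-1941))/(-2793) + 301/2395 = (-1560 - 555/(-1941))/(-2793) + 301/2395 = (-1560 - 555*(-1/1941))*(-1/2793) + 301*(1/2395) = (-1560 + 185/647)*(-1/2793) + 301/2395 = -1009135/647*(-1/2793) + 301/2395 = 1009135/1807071 + 301/2395 = 2960806696/4327935045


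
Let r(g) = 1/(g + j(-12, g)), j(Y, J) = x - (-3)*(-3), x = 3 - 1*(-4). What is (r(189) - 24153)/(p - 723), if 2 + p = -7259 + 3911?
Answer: 4516610/761651 ≈ 5.9300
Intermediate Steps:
x = 7 (x = 3 + 4 = 7)
j(Y, J) = -2 (j(Y, J) = 7 - (-3)*(-3) = 7 - 1*9 = 7 - 9 = -2)
r(g) = 1/(-2 + g) (r(g) = 1/(g - 2) = 1/(-2 + g))
p = -3350 (p = -2 + (-7259 + 3911) = -2 - 3348 = -3350)
(r(189) - 24153)/(p - 723) = (1/(-2 + 189) - 24153)/(-3350 - 723) = (1/187 - 24153)/(-4073) = (1/187 - 24153)*(-1/4073) = -4516610/187*(-1/4073) = 4516610/761651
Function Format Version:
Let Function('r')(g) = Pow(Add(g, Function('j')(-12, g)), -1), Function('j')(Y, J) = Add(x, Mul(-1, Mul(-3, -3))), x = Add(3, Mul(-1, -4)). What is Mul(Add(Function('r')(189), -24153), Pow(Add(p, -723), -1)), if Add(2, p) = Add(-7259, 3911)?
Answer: Rational(4516610, 761651) ≈ 5.9300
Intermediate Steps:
x = 7 (x = Add(3, 4) = 7)
Function('j')(Y, J) = -2 (Function('j')(Y, J) = Add(7, Mul(-1, Mul(-3, -3))) = Add(7, Mul(-1, 9)) = Add(7, -9) = -2)
Function('r')(g) = Pow(Add(-2, g), -1) (Function('r')(g) = Pow(Add(g, -2), -1) = Pow(Add(-2, g), -1))
p = -3350 (p = Add(-2, Add(-7259, 3911)) = Add(-2, -3348) = -3350)
Mul(Add(Function('r')(189), -24153), Pow(Add(p, -723), -1)) = Mul(Add(Pow(Add(-2, 189), -1), -24153), Pow(Add(-3350, -723), -1)) = Mul(Add(Pow(187, -1), -24153), Pow(-4073, -1)) = Mul(Add(Rational(1, 187), -24153), Rational(-1, 4073)) = Mul(Rational(-4516610, 187), Rational(-1, 4073)) = Rational(4516610, 761651)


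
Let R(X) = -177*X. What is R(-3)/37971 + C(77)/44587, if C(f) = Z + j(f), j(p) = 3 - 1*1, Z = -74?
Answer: 2326865/188112553 ≈ 0.012370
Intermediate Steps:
j(p) = 2 (j(p) = 3 - 1 = 2)
C(f) = -72 (C(f) = -74 + 2 = -72)
R(-3)/37971 + C(77)/44587 = -177*(-3)/37971 - 72/44587 = 531*(1/37971) - 72*1/44587 = 59/4219 - 72/44587 = 2326865/188112553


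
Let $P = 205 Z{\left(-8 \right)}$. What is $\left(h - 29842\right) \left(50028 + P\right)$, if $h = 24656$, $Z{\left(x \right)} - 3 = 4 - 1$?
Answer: $-265823988$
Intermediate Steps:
$Z{\left(x \right)} = 6$ ($Z{\left(x \right)} = 3 + \left(4 - 1\right) = 3 + 3 = 6$)
$P = 1230$ ($P = 205 \cdot 6 = 1230$)
$\left(h - 29842\right) \left(50028 + P\right) = \left(24656 - 29842\right) \left(50028 + 1230\right) = \left(-5186\right) 51258 = -265823988$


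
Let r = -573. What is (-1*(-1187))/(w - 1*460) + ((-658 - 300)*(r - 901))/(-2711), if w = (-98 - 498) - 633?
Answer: -2388241345/4578879 ≈ -521.58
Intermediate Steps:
w = -1229 (w = -596 - 633 = -1229)
(-1*(-1187))/(w - 1*460) + ((-658 - 300)*(r - 901))/(-2711) = (-1*(-1187))/(-1229 - 1*460) + ((-658 - 300)*(-573 - 901))/(-2711) = 1187/(-1229 - 460) - 958*(-1474)*(-1/2711) = 1187/(-1689) + 1412092*(-1/2711) = 1187*(-1/1689) - 1412092/2711 = -1187/1689 - 1412092/2711 = -2388241345/4578879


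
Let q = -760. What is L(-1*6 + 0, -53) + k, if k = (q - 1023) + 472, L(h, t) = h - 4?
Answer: -1321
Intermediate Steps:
L(h, t) = -4 + h
k = -1311 (k = (-760 - 1023) + 472 = -1783 + 472 = -1311)
L(-1*6 + 0, -53) + k = (-4 + (-1*6 + 0)) - 1311 = (-4 + (-6 + 0)) - 1311 = (-4 - 6) - 1311 = -10 - 1311 = -1321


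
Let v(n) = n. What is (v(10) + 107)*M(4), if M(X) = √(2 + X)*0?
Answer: 0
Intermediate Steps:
M(X) = 0
(v(10) + 107)*M(4) = (10 + 107)*0 = 117*0 = 0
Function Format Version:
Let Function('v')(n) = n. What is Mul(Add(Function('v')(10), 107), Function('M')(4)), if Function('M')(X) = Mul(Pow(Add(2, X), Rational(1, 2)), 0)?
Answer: 0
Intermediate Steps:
Function('M')(X) = 0
Mul(Add(Function('v')(10), 107), Function('M')(4)) = Mul(Add(10, 107), 0) = Mul(117, 0) = 0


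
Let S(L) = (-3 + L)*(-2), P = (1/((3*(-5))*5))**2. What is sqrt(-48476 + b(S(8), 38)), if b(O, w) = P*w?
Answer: I*sqrt(272677462)/75 ≈ 220.17*I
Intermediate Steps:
P = 1/5625 (P = (1/(-15*5))**2 = (1/(-75))**2 = (-1/75)**2 = 1/5625 ≈ 0.00017778)
S(L) = 6 - 2*L
b(O, w) = w/5625
sqrt(-48476 + b(S(8), 38)) = sqrt(-48476 + (1/5625)*38) = sqrt(-48476 + 38/5625) = sqrt(-272677462/5625) = I*sqrt(272677462)/75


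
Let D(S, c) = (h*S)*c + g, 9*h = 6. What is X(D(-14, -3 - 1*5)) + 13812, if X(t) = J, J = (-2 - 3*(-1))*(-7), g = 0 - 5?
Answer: 13805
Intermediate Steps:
h = ⅔ (h = (⅑)*6 = ⅔ ≈ 0.66667)
g = -5
D(S, c) = -5 + 2*S*c/3 (D(S, c) = (2*S/3)*c - 5 = 2*S*c/3 - 5 = -5 + 2*S*c/3)
J = -7 (J = (-2 + 3)*(-7) = 1*(-7) = -7)
X(t) = -7
X(D(-14, -3 - 1*5)) + 13812 = -7 + 13812 = 13805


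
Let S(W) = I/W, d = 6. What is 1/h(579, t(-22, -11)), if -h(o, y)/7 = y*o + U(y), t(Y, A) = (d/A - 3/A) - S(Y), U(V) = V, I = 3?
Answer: 11/6090 ≈ 0.0018062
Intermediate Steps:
S(W) = 3/W
t(Y, A) = -3/Y + 3/A (t(Y, A) = (6/A - 3/A) - 3/Y = 3/A - 3/Y = -3/Y + 3/A)
h(o, y) = -7*y - 7*o*y (h(o, y) = -7*(y*o + y) = -7*(o*y + y) = -7*(y + o*y) = -7*y - 7*o*y)
1/h(579, t(-22, -11)) = 1/(7*(-3/(-22) + 3/(-11))*(-1 - 1*579)) = 1/(7*(-3*(-1/22) + 3*(-1/11))*(-1 - 579)) = 1/(7*(3/22 - 3/11)*(-580)) = 1/(7*(-3/22)*(-580)) = 1/(6090/11) = 11/6090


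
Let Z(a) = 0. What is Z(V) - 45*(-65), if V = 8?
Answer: 2925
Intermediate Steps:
Z(V) - 45*(-65) = 0 - 45*(-65) = 0 + 2925 = 2925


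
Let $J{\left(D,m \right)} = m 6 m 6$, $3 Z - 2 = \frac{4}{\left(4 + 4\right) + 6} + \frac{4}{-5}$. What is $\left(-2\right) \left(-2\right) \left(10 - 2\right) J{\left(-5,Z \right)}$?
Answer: $\frac{346112}{1225} \approx 282.54$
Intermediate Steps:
$Z = \frac{52}{105}$ ($Z = \frac{2}{3} + \frac{\frac{4}{\left(4 + 4\right) + 6} + \frac{4}{-5}}{3} = \frac{2}{3} + \frac{\frac{4}{8 + 6} + 4 \left(- \frac{1}{5}\right)}{3} = \frac{2}{3} + \frac{\frac{4}{14} - \frac{4}{5}}{3} = \frac{2}{3} + \frac{4 \cdot \frac{1}{14} - \frac{4}{5}}{3} = \frac{2}{3} + \frac{\frac{2}{7} - \frac{4}{5}}{3} = \frac{2}{3} + \frac{1}{3} \left(- \frac{18}{35}\right) = \frac{2}{3} - \frac{6}{35} = \frac{52}{105} \approx 0.49524$)
$J{\left(D,m \right)} = 36 m^{2}$ ($J{\left(D,m \right)} = m 36 m = 36 m^{2}$)
$\left(-2\right) \left(-2\right) \left(10 - 2\right) J{\left(-5,Z \right)} = \left(-2\right) \left(-2\right) \left(10 - 2\right) 36 \left(\frac{52}{105}\right)^{2} = 4 \cdot 8 \cdot 36 \cdot \frac{2704}{11025} = 32 \cdot \frac{10816}{1225} = \frac{346112}{1225}$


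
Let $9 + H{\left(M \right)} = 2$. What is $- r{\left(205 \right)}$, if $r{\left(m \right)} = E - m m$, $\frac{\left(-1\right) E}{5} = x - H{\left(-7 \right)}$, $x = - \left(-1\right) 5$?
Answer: $42085$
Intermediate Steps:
$H{\left(M \right)} = -7$ ($H{\left(M \right)} = -9 + 2 = -7$)
$x = 5$ ($x = \left(-1\right) \left(-5\right) = 5$)
$E = -60$ ($E = - 5 \left(5 - -7\right) = - 5 \left(5 + 7\right) = \left(-5\right) 12 = -60$)
$r{\left(m \right)} = -60 - m^{2}$ ($r{\left(m \right)} = -60 - m m = -60 - m^{2}$)
$- r{\left(205 \right)} = - (-60 - 205^{2}) = - (-60 - 42025) = \left(-1\right) \left(-42085\right) = 42085$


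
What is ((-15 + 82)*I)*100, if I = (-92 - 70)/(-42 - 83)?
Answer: 43416/5 ≈ 8683.2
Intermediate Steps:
I = 162/125 (I = -162/(-125) = -162*(-1/125) = 162/125 ≈ 1.2960)
((-15 + 82)*I)*100 = ((-15 + 82)*(162/125))*100 = (67*(162/125))*100 = (10854/125)*100 = 43416/5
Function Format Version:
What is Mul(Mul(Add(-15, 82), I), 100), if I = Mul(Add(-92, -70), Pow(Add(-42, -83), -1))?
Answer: Rational(43416, 5) ≈ 8683.2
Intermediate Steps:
I = Rational(162, 125) (I = Mul(-162, Pow(-125, -1)) = Mul(-162, Rational(-1, 125)) = Rational(162, 125) ≈ 1.2960)
Mul(Mul(Add(-15, 82), I), 100) = Mul(Mul(Add(-15, 82), Rational(162, 125)), 100) = Mul(Mul(67, Rational(162, 125)), 100) = Mul(Rational(10854, 125), 100) = Rational(43416, 5)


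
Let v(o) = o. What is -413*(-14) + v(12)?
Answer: 5794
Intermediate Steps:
-413*(-14) + v(12) = -413*(-14) + 12 = -59*(-98) + 12 = 5782 + 12 = 5794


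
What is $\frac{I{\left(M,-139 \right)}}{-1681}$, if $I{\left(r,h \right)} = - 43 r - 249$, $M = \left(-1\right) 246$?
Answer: $- \frac{10329}{1681} \approx -6.1446$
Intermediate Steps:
$M = -246$
$I{\left(r,h \right)} = -249 - 43 r$
$\frac{I{\left(M,-139 \right)}}{-1681} = \frac{-249 - -10578}{-1681} = \left(-249 + 10578\right) \left(- \frac{1}{1681}\right) = 10329 \left(- \frac{1}{1681}\right) = - \frac{10329}{1681}$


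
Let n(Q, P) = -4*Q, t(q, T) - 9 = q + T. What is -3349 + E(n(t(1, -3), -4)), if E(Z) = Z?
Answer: -3377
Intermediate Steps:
t(q, T) = 9 + T + q (t(q, T) = 9 + (q + T) = 9 + (T + q) = 9 + T + q)
-3349 + E(n(t(1, -3), -4)) = -3349 - 4*(9 - 3 + 1) = -3349 - 4*7 = -3349 - 28 = -3377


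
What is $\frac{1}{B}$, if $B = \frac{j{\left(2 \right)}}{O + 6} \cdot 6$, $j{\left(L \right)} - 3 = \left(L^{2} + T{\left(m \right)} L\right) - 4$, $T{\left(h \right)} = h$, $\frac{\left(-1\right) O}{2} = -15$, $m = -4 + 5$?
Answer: $\frac{6}{5} \approx 1.2$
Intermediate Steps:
$m = 1$
$O = 30$ ($O = \left(-2\right) \left(-15\right) = 30$)
$j{\left(L \right)} = -1 + L + L^{2}$ ($j{\left(L \right)} = 3 - \left(4 - L - L^{2}\right) = 3 + \left(-4 + L + L^{2}\right) = -1 + L + L^{2}$)
$B = \frac{5}{6}$ ($B = \frac{-1 + 2 + 2^{2}}{30 + 6} \cdot 6 = \frac{-1 + 2 + 4}{36} \cdot 6 = 5 \cdot \frac{1}{36} \cdot 6 = \frac{5}{36} \cdot 6 = \frac{5}{6} \approx 0.83333$)
$\frac{1}{B} = \frac{1}{\frac{5}{6}} = \frac{6}{5}$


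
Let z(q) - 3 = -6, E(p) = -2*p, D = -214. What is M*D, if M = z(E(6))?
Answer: 642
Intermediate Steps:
z(q) = -3 (z(q) = 3 - 6 = -3)
M = -3
M*D = -3*(-214) = 642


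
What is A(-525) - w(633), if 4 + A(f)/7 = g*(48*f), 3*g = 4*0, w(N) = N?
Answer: -661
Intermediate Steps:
g = 0 (g = (4*0)/3 = (1/3)*0 = 0)
A(f) = -28 (A(f) = -28 + 7*(0*(48*f)) = -28 + 7*0 = -28 + 0 = -28)
A(-525) - w(633) = -28 - 1*633 = -28 - 633 = -661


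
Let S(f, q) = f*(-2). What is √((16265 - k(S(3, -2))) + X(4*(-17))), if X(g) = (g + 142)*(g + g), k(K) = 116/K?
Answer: √55983/3 ≈ 78.869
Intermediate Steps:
S(f, q) = -2*f
X(g) = 2*g*(142 + g) (X(g) = (142 + g)*(2*g) = 2*g*(142 + g))
√((16265 - k(S(3, -2))) + X(4*(-17))) = √((16265 - 116/((-2*3))) + 2*(4*(-17))*(142 + 4*(-17))) = √((16265 - 116/(-6)) + 2*(-68)*(142 - 68)) = √((16265 - 116*(-1)/6) + 2*(-68)*74) = √((16265 - 1*(-58/3)) - 10064) = √((16265 + 58/3) - 10064) = √(48853/3 - 10064) = √(18661/3) = √55983/3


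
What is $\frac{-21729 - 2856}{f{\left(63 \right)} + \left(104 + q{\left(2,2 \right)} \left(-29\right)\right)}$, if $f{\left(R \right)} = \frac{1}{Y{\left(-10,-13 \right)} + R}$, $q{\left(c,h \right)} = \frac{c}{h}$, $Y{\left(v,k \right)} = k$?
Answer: $- \frac{111750}{341} \approx -327.71$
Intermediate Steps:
$f{\left(R \right)} = \frac{1}{-13 + R}$
$\frac{-21729 - 2856}{f{\left(63 \right)} + \left(104 + q{\left(2,2 \right)} \left(-29\right)\right)} = \frac{-21729 - 2856}{\frac{1}{-13 + 63} + \left(104 + \frac{2}{2} \left(-29\right)\right)} = - \frac{24585}{\frac{1}{50} + \left(104 + 2 \cdot \frac{1}{2} \left(-29\right)\right)} = - \frac{24585}{\frac{1}{50} + \left(104 + 1 \left(-29\right)\right)} = - \frac{24585}{\frac{1}{50} + \left(104 - 29\right)} = - \frac{24585}{\frac{1}{50} + 75} = - \frac{24585}{\frac{3751}{50}} = \left(-24585\right) \frac{50}{3751} = - \frac{111750}{341}$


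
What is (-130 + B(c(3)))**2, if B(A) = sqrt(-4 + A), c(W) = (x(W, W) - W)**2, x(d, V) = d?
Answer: 16896 - 520*I ≈ 16896.0 - 520.0*I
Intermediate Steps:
c(W) = 0 (c(W) = (W - W)**2 = 0**2 = 0)
(-130 + B(c(3)))**2 = (-130 + sqrt(-4 + 0))**2 = (-130 + sqrt(-4))**2 = (-130 + 2*I)**2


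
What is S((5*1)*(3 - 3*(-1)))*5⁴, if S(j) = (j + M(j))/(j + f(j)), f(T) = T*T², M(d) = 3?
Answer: 1375/1802 ≈ 0.76304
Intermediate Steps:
f(T) = T³
S(j) = (3 + j)/(j + j³) (S(j) = (j + 3)/(j + j³) = (3 + j)/(j + j³))
S((5*1)*(3 - 3*(-1)))*5⁴ = ((3 + (5*1)*(3 - 3*(-1)))/((5*1)*(3 - 3*(-1)) + ((5*1)*(3 - 3*(-1)))³))*5⁴ = ((3 + 5*(3 + 3))/(5*(3 + 3) + (5*(3 + 3))³))*625 = ((3 + 5*6)/(5*6 + (5*6)³))*625 = ((3 + 30)/(30 + 30³))*625 = (33/(30 + 27000))*625 = (33/27030)*625 = ((1/27030)*33)*625 = (11/9010)*625 = 1375/1802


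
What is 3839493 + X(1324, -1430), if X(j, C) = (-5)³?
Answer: 3839368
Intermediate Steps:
X(j, C) = -125
3839493 + X(1324, -1430) = 3839493 - 125 = 3839368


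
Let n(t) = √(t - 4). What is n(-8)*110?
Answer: 220*I*√3 ≈ 381.05*I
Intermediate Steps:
n(t) = √(-4 + t)
n(-8)*110 = √(-4 - 8)*110 = √(-12)*110 = (2*I*√3)*110 = 220*I*√3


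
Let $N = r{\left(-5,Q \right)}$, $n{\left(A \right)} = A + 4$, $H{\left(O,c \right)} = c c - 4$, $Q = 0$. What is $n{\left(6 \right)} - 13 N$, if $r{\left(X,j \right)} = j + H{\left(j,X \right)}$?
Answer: $-263$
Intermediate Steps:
$H{\left(O,c \right)} = -4 + c^{2}$ ($H{\left(O,c \right)} = c^{2} - 4 = -4 + c^{2}$)
$r{\left(X,j \right)} = -4 + j + X^{2}$ ($r{\left(X,j \right)} = j + \left(-4 + X^{2}\right) = -4 + j + X^{2}$)
$n{\left(A \right)} = 4 + A$
$N = 21$ ($N = -4 + 0 + \left(-5\right)^{2} = -4 + 0 + 25 = 21$)
$n{\left(6 \right)} - 13 N = \left(4 + 6\right) - 273 = 10 - 273 = -263$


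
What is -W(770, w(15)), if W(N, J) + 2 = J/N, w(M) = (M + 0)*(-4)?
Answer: 160/77 ≈ 2.0779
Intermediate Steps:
w(M) = -4*M (w(M) = M*(-4) = -4*M)
W(N, J) = -2 + J/N
-W(770, w(15)) = -(-2 - 4*15/770) = -(-2 - 60*1/770) = -(-2 - 6/77) = -1*(-160/77) = 160/77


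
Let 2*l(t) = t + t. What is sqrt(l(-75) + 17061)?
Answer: sqrt(16986) ≈ 130.33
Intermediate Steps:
l(t) = t (l(t) = (t + t)/2 = (2*t)/2 = t)
sqrt(l(-75) + 17061) = sqrt(-75 + 17061) = sqrt(16986)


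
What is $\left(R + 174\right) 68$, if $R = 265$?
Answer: $29852$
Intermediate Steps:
$\left(R + 174\right) 68 = \left(265 + 174\right) 68 = 439 \cdot 68 = 29852$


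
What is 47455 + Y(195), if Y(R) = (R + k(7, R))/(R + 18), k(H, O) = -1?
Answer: 10108109/213 ≈ 47456.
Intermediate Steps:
Y(R) = (-1 + R)/(18 + R) (Y(R) = (R - 1)/(R + 18) = (-1 + R)/(18 + R))
47455 + Y(195) = 47455 + (-1 + 195)/(18 + 195) = 47455 + 194/213 = 10108109/213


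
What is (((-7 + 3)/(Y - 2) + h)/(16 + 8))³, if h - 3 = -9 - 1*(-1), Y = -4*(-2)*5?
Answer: -912673/94818816 ≈ -0.0096254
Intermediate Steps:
Y = 40 (Y = 8*5 = 40)
h = -5 (h = 3 + (-9 - 1*(-1)) = 3 + (-9 + 1) = 3 - 8 = -5)
(((-7 + 3)/(Y - 2) + h)/(16 + 8))³ = (((-7 + 3)/(40 - 2) - 5)/(16 + 8))³ = ((-4/38 - 5)/24)³ = ((-4*1/38 - 5)*(1/24))³ = ((-2/19 - 5)*(1/24))³ = (-97/19*1/24)³ = (-97/456)³ = -912673/94818816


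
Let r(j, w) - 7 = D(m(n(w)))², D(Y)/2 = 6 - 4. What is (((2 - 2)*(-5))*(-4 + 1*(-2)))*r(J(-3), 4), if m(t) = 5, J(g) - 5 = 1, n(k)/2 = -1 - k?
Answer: 0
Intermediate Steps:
n(k) = -2 - 2*k (n(k) = 2*(-1 - k) = -2 - 2*k)
J(g) = 6 (J(g) = 5 + 1 = 6)
D(Y) = 4 (D(Y) = 2*(6 - 4) = 2*2 = 4)
r(j, w) = 23 (r(j, w) = 7 + 4² = 7 + 16 = 23)
(((2 - 2)*(-5))*(-4 + 1*(-2)))*r(J(-3), 4) = (((2 - 2)*(-5))*(-4 + 1*(-2)))*23 = ((0*(-5))*(-4 - 2))*23 = (0*(-6))*23 = 0*23 = 0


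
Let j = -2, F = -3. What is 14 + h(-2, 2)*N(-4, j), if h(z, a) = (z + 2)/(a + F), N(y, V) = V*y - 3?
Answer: 14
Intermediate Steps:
N(y, V) = -3 + V*y
h(z, a) = (2 + z)/(-3 + a) (h(z, a) = (z + 2)/(a - 3) = (2 + z)/(-3 + a))
14 + h(-2, 2)*N(-4, j) = 14 + ((2 - 2)/(-3 + 2))*(-3 - 2*(-4)) = 14 + (0/(-1))*(-3 + 8) = 14 - 1*0*5 = 14 + 0*5 = 14 + 0 = 14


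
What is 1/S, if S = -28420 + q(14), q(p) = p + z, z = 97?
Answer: -1/28309 ≈ -3.5324e-5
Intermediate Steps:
q(p) = 97 + p (q(p) = p + 97 = 97 + p)
S = -28309 (S = -28420 + (97 + 14) = -28420 + 111 = -28309)
1/S = 1/(-28309) = -1/28309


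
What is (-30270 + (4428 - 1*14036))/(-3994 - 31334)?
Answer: 19939/17664 ≈ 1.1288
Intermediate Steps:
(-30270 + (4428 - 1*14036))/(-3994 - 31334) = (-30270 + (4428 - 14036))/(-35328) = (-30270 - 9608)*(-1/35328) = -39878*(-1/35328) = 19939/17664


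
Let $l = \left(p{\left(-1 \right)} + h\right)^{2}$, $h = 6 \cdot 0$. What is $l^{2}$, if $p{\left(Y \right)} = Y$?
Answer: $1$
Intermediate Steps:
$h = 0$
$l = 1$ ($l = \left(-1 + 0\right)^{2} = \left(-1\right)^{2} = 1$)
$l^{2} = 1^{2} = 1$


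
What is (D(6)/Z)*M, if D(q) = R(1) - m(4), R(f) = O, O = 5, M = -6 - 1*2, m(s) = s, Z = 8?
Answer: -1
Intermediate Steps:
M = -8 (M = -6 - 2 = -8)
R(f) = 5
D(q) = 1 (D(q) = 5 - 1*4 = 5 - 4 = 1)
(D(6)/Z)*M = (1/8)*(-8) = (1*(⅛))*(-8) = (⅛)*(-8) = -1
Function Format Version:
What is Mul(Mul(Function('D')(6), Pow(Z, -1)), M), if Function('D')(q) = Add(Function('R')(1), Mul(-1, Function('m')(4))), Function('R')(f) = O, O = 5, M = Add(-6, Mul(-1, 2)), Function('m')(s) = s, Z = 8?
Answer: -1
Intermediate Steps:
M = -8 (M = Add(-6, -2) = -8)
Function('R')(f) = 5
Function('D')(q) = 1 (Function('D')(q) = Add(5, Mul(-1, 4)) = Add(5, -4) = 1)
Mul(Mul(Function('D')(6), Pow(Z, -1)), M) = Mul(Mul(1, Pow(8, -1)), -8) = Mul(Mul(1, Rational(1, 8)), -8) = Mul(Rational(1, 8), -8) = -1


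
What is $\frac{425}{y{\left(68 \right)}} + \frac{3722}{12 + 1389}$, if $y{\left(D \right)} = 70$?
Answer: $\frac{171193}{19614} \approx 8.7281$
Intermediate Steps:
$\frac{425}{y{\left(68 \right)}} + \frac{3722}{12 + 1389} = \frac{425}{70} + \frac{3722}{12 + 1389} = 425 \cdot \frac{1}{70} + \frac{3722}{1401} = \frac{85}{14} + 3722 \cdot \frac{1}{1401} = \frac{85}{14} + \frac{3722}{1401} = \frac{171193}{19614}$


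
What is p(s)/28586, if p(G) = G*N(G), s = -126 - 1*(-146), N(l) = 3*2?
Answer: 60/14293 ≈ 0.0041979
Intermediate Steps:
N(l) = 6
s = 20 (s = -126 + 146 = 20)
p(G) = 6*G (p(G) = G*6 = 6*G)
p(s)/28586 = (6*20)/28586 = 120*(1/28586) = 60/14293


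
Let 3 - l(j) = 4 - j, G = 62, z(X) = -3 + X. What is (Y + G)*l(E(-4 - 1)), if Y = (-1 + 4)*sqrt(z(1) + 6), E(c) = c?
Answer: -408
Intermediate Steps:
l(j) = -1 + j (l(j) = 3 - (4 - j) = 3 + (-4 + j) = -1 + j)
Y = 6 (Y = (-1 + 4)*sqrt((-3 + 1) + 6) = 3*sqrt(-2 + 6) = 3*sqrt(4) = 3*2 = 6)
(Y + G)*l(E(-4 - 1)) = (6 + 62)*(-1 + (-4 - 1)) = 68*(-1 - 5) = 68*(-6) = -408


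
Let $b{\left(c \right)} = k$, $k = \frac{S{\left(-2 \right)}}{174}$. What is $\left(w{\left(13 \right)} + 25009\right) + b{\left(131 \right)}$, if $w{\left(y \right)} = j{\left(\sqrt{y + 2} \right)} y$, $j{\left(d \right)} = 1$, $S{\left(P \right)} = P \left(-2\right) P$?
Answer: $\frac{2176910}{87} \approx 25022.0$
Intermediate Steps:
$S{\left(P \right)} = - 2 P^{2}$ ($S{\left(P \right)} = - 2 P P = - 2 P^{2}$)
$k = - \frac{4}{87}$ ($k = \frac{\left(-2\right) \left(-2\right)^{2}}{174} = \left(-2\right) 4 \cdot \frac{1}{174} = \left(-8\right) \frac{1}{174} = - \frac{4}{87} \approx -0.045977$)
$b{\left(c \right)} = - \frac{4}{87}$
$w{\left(y \right)} = y$ ($w{\left(y \right)} = 1 y = y$)
$\left(w{\left(13 \right)} + 25009\right) + b{\left(131 \right)} = \left(13 + 25009\right) - \frac{4}{87} = 25022 - \frac{4}{87} = \frac{2176910}{87}$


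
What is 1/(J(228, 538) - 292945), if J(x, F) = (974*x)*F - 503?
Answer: 1/119181288 ≈ 8.3906e-9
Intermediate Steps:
J(x, F) = -503 + 974*F*x (J(x, F) = 974*F*x - 503 = -503 + 974*F*x)
1/(J(228, 538) - 292945) = 1/((-503 + 974*538*228) - 292945) = 1/((-503 + 119474736) - 292945) = 1/(119474233 - 292945) = 1/119181288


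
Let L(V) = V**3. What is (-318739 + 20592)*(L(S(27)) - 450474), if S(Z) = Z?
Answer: 128439044277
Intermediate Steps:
(-318739 + 20592)*(L(S(27)) - 450474) = (-318739 + 20592)*(27**3 - 450474) = -298147*(19683 - 450474) = -298147*(-430791) = 128439044277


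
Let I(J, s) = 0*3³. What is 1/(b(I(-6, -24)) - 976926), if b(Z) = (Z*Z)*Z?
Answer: -1/976926 ≈ -1.0236e-6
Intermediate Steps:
I(J, s) = 0 (I(J, s) = 0*27 = 0)
b(Z) = Z³ (b(Z) = Z²*Z = Z³)
1/(b(I(-6, -24)) - 976926) = 1/(0³ - 976926) = 1/(0 - 976926) = 1/(-976926) = -1/976926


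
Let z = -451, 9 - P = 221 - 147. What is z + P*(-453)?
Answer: 28994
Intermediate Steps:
P = -65 (P = 9 - (221 - 147) = 9 - 1*74 = 9 - 74 = -65)
z + P*(-453) = -451 - 65*(-453) = -451 + 29445 = 28994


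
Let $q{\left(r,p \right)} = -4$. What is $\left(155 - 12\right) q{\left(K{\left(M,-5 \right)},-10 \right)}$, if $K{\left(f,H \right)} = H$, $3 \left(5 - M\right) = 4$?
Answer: $-572$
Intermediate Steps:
$M = \frac{11}{3}$ ($M = 5 - \frac{4}{3} = \frac{11}{3} \approx 3.6667$)
$\left(155 - 12\right) q{\left(K{\left(M,-5 \right)},-10 \right)} = \left(155 - 12\right) \left(-4\right) = 143 \left(-4\right) = -572$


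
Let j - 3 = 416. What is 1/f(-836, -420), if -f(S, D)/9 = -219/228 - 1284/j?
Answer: 31844/1153539 ≈ 0.027605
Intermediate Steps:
j = 419 (j = 3 + 416 = 419)
f(S, D) = 1153539/31844 (f(S, D) = -9*(-219/228 - 1284/419) = -9*(-219*1/228 - 1284*1/419) = -9*(-73/76 - 1284/419) = -9*(-128171/31844) = 1153539/31844)
1/f(-836, -420) = 1/(1153539/31844) = 31844/1153539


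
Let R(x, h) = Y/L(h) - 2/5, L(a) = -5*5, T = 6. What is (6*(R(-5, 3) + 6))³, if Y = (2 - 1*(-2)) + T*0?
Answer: 543338496/15625 ≈ 34774.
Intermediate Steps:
L(a) = -25
Y = 4 (Y = (2 - 1*(-2)) + 6*0 = (2 + 2) + 0 = 4 + 0 = 4)
R(x, h) = -14/25 (R(x, h) = 4/(-25) - 2/5 = 4*(-1/25) - 2*⅕ = -4/25 - ⅖ = -14/25)
(6*(R(-5, 3) + 6))³ = (6*(-14/25 + 6))³ = (6*(136/25))³ = (816/25)³ = 543338496/15625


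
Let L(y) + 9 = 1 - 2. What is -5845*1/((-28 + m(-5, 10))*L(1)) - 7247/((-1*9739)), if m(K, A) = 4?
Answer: -11037035/467472 ≈ -23.610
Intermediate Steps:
L(y) = -10 (L(y) = -9 + (1 - 2) = -9 - 1 = -10)
-5845*1/((-28 + m(-5, 10))*L(1)) - 7247/((-1*9739)) = -5845*(-1/(10*(-28 + 4))) - 7247/((-1*9739)) = -5845/((-10*(-24))) - 7247/(-9739) = -5845/240 - 7247*(-1/9739) = -5845*1/240 + 7247/9739 = -1169/48 + 7247/9739 = -11037035/467472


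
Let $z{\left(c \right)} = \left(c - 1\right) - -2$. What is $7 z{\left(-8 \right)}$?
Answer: $-49$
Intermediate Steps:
$z{\left(c \right)} = 1 + c$ ($z{\left(c \right)} = \left(-1 + c\right) + 2 = 1 + c$)
$7 z{\left(-8 \right)} = 7 \left(1 - 8\right) = 7 \left(-7\right) = -49$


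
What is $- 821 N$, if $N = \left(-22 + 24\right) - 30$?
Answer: $22988$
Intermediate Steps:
$N = -28$ ($N = 2 - 30 = -28$)
$- 821 N = \left(-821\right) \left(-28\right) = 22988$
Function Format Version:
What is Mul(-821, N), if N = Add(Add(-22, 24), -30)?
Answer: 22988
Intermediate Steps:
N = -28 (N = Add(2, -30) = -28)
Mul(-821, N) = Mul(-821, -28) = 22988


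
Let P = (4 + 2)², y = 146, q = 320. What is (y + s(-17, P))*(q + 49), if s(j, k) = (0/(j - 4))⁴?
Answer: 53874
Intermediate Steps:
P = 36 (P = 6² = 36)
s(j, k) = 0 (s(j, k) = (0/(-4 + j))⁴ = 0⁴ = 0)
(y + s(-17, P))*(q + 49) = (146 + 0)*(320 + 49) = 146*369 = 53874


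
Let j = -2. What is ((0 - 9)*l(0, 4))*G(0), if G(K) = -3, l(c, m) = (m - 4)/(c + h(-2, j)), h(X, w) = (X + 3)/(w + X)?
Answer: 0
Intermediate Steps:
h(X, w) = (3 + X)/(X + w)
l(c, m) = (-4 + m)/(-¼ + c) (l(c, m) = (m - 4)/(c + (3 - 2)/(-2 - 2)) = (-4 + m)/(c + 1/(-4)) = (-4 + m)/(c - ¼*1) = (-4 + m)/(c - ¼) = (-4 + m)/(-¼ + c))
((0 - 9)*l(0, 4))*G(0) = ((0 - 9)*(4*(-4 + 4)/(-1 + 4*0)))*(-3) = -36*0/(-1 + 0)*(-3) = -36*0/(-1)*(-3) = -36*(-1)*0*(-3) = -9*0*(-3) = 0*(-3) = 0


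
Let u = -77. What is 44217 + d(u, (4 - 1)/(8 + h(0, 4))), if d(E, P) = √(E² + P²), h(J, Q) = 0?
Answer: 44217 + √379465/8 ≈ 44294.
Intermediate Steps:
44217 + d(u, (4 - 1)/(8 + h(0, 4))) = 44217 + √((-77)² + ((4 - 1)/(8 + 0))²) = 44217 + √(5929 + (3/8)²) = 44217 + √(5929 + 9/64) = 44217 + √(379465/64) = 44217 + √379465/8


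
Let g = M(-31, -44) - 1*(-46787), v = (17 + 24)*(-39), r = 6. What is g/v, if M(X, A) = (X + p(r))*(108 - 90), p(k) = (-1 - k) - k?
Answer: -45995/1599 ≈ -28.765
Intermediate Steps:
p(k) = -1 - 2*k
M(X, A) = -234 + 18*X (M(X, A) = (X + (-1 - 2*6))*(108 - 90) = (X + (-1 - 12))*18 = (X - 13)*18 = (-13 + X)*18 = -234 + 18*X)
v = -1599 (v = 41*(-39) = -1599)
g = 45995 (g = (-234 + 18*(-31)) - 1*(-46787) = (-234 - 558) + 46787 = -792 + 46787 = 45995)
g/v = 45995/(-1599) = 45995*(-1/1599) = -45995/1599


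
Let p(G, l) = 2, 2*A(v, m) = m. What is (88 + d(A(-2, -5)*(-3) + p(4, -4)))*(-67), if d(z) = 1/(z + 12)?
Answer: -253662/43 ≈ -5899.1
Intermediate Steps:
A(v, m) = m/2
d(z) = 1/(12 + z)
(88 + d(A(-2, -5)*(-3) + p(4, -4)))*(-67) = (88 + 1/(12 + (((½)*(-5))*(-3) + 2)))*(-67) = (88 + 1/(12 + (-5/2*(-3) + 2)))*(-67) = (88 + 1/(12 + (15/2 + 2)))*(-67) = (88 + 1/(12 + 19/2))*(-67) = (88 + 1/(43/2))*(-67) = (88 + 2/43)*(-67) = (3786/43)*(-67) = -253662/43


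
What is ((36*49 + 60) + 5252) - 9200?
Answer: -2124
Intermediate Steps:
((36*49 + 60) + 5252) - 9200 = ((1764 + 60) + 5252) - 9200 = (1824 + 5252) - 9200 = 7076 - 9200 = -2124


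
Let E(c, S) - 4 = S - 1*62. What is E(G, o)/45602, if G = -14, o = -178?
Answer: -118/22801 ≈ -0.0051752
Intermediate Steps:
E(c, S) = -58 + S (E(c, S) = 4 + (S - 1*62) = 4 + (S - 62) = 4 + (-62 + S) = -58 + S)
E(G, o)/45602 = (-58 - 178)/45602 = -236*1/45602 = -118/22801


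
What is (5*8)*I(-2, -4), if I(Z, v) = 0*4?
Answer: 0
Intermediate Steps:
I(Z, v) = 0
(5*8)*I(-2, -4) = (5*8)*0 = 40*0 = 0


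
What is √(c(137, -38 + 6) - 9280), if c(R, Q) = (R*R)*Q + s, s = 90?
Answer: I*√609798 ≈ 780.9*I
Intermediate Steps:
c(R, Q) = 90 + Q*R² (c(R, Q) = (R*R)*Q + 90 = R²*Q + 90 = Q*R² + 90 = 90 + Q*R²)
√(c(137, -38 + 6) - 9280) = √((90 + (-38 + 6)*137²) - 9280) = √((90 - 32*18769) - 9280) = √((90 - 600608) - 9280) = √(-600518 - 9280) = √(-609798) = I*√609798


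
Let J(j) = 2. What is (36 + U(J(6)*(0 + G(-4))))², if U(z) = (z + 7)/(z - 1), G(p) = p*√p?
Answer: 90252617/66049 + 2432256*I/66049 ≈ 1366.4 + 36.825*I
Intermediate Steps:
G(p) = p^(3/2)
U(z) = (7 + z)/(-1 + z)
(36 + U(J(6)*(0 + G(-4))))² = (36 + (7 + 2*(0 + (-4)^(3/2)))/(-1 + 2*(0 + (-4)^(3/2))))² = (36 + (7 + 2*(0 - 8*I))/(-1 + 2*(0 - 8*I)))² = (36 + (7 + 2*(-8*I))/(-1 + 2*(-8*I)))² = (36 + (7 - 16*I)/(-1 - 16*I))² = (36 + ((-1 + 16*I)/257)*(7 - 16*I))² = (36 + (-1 + 16*I)*(7 - 16*I)/257)²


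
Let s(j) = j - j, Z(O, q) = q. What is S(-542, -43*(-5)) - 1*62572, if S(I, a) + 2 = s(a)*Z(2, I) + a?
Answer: -62359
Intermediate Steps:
s(j) = 0
S(I, a) = -2 + a (S(I, a) = -2 + (0*I + a) = -2 + (0 + a) = -2 + a)
S(-542, -43*(-5)) - 1*62572 = (-2 - 43*(-5)) - 1*62572 = (-2 + 215) - 62572 = 213 - 62572 = -62359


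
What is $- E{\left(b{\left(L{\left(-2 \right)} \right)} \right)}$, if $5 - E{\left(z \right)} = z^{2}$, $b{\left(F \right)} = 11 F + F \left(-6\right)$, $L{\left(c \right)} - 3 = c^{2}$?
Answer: $1220$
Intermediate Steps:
$L{\left(c \right)} = 3 + c^{2}$
$b{\left(F \right)} = 5 F$ ($b{\left(F \right)} = 11 F - 6 F = 5 F$)
$E{\left(z \right)} = 5 - z^{2}$
$- E{\left(b{\left(L{\left(-2 \right)} \right)} \right)} = - (5 - \left(5 \left(3 + \left(-2\right)^{2}\right)\right)^{2}) = - (5 - \left(5 \left(3 + 4\right)\right)^{2}) = - (5 - \left(5 \cdot 7\right)^{2}) = - (5 - 35^{2}) = - (5 - 1225) = \left(-1\right) \left(-1220\right) = 1220$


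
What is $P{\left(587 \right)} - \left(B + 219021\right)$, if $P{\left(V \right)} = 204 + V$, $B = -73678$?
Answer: $-144552$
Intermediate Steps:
$P{\left(587 \right)} - \left(B + 219021\right) = \left(204 + 587\right) - \left(-73678 + 219021\right) = 791 - 145343 = -144552$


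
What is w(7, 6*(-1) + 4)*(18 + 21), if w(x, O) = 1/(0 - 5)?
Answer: -39/5 ≈ -7.8000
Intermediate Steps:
w(x, O) = -⅕ (w(x, O) = 1/(-5) = -⅕)
w(7, 6*(-1) + 4)*(18 + 21) = -(18 + 21)/5 = -⅕*39 = -39/5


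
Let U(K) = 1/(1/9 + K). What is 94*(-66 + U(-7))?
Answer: -192747/31 ≈ -6217.6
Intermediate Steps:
U(K) = 1/(1/9 + K)
94*(-66 + U(-7)) = 94*(-66 + 9/(1 + 9*(-7))) = 94*(-66 + 9/(1 - 63)) = 94*(-66 + 9/(-62)) = 94*(-66 + 9*(-1/62)) = 94*(-66 - 9/62) = 94*(-4101/62) = -192747/31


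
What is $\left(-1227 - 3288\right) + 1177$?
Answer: $-3338$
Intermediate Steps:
$\left(-1227 - 3288\right) + 1177 = -4515 + 1177 = -3338$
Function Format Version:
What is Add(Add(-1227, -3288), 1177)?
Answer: -3338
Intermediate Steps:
Add(Add(-1227, -3288), 1177) = Add(-4515, 1177) = -3338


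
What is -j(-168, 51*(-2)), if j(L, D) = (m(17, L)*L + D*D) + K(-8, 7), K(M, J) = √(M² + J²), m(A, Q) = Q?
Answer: -38628 - √113 ≈ -38639.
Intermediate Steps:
K(M, J) = √(J² + M²)
j(L, D) = √113 + D² + L² (j(L, D) = (L*L + D*D) + √(7² + (-8)²) = (L² + D²) + √(49 + 64) = (D² + L²) + √113 = √113 + D² + L²)
-j(-168, 51*(-2)) = -(√113 + (51*(-2))² + (-168)²) = -(√113 + (-102)² + 28224) = -(√113 + 10404 + 28224) = -(38628 + √113) = -38628 - √113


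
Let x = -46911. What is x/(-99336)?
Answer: 15637/33112 ≈ 0.47225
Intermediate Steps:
x/(-99336) = -46911/(-99336) = -46911*(-1/99336) = 15637/33112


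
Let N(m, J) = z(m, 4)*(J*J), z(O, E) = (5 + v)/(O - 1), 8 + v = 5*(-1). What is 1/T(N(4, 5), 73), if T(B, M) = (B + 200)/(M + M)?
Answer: 219/200 ≈ 1.0950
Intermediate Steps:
v = -13 (v = -8 + 5*(-1) = -8 - 5 = -13)
z(O, E) = -8/(-1 + O) (z(O, E) = (5 - 13)/(O - 1) = -8/(-1 + O))
N(m, J) = -8*J**2/(-1 + m) (N(m, J) = (-8/(-1 + m))*(J*J) = (-8/(-1 + m))*J**2 = -8*J**2/(-1 + m))
T(B, M) = (200 + B)/(2*M) (T(B, M) = (200 + B)/((2*M)) = (200 + B)*(1/(2*M)) = (200 + B)/(2*M))
1/T(N(4, 5), 73) = 1/((1/2)*(200 - 8*5**2/(-1 + 4))/73) = 1/((1/2)*(1/73)*(200 - 8*25/3)) = 1/((1/2)*(1/73)*(200 - 8*25*1/3)) = 1/((1/2)*(1/73)*(200 - 200/3)) = 1/((1/2)*(1/73)*(400/3)) = 1/(200/219) = 219/200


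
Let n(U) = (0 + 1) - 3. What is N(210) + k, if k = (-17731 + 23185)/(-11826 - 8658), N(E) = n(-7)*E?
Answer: -478263/1138 ≈ -420.27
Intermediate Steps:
n(U) = -2 (n(U) = 1 - 3 = -2)
N(E) = -2*E
k = -303/1138 (k = 5454/(-20484) = 5454*(-1/20484) = -303/1138 ≈ -0.26626)
N(210) + k = -2*210 - 303/1138 = -420 - 303/1138 = -478263/1138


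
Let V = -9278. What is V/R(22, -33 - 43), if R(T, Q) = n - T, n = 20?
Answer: 4639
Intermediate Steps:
R(T, Q) = 20 - T
V/R(22, -33 - 43) = -9278/(20 - 1*22) = -9278/(20 - 22) = -9278/(-2) = -9278*(-½) = 4639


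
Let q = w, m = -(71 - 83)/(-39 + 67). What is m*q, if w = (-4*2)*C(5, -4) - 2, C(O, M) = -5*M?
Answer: -486/7 ≈ -69.429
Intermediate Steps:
w = -162 (w = (-4*2)*(-5*(-4)) - 2 = -8*20 - 2 = -160 - 2 = -162)
m = 3/7 (m = -(-12)/28 = -1*(-3/7) = 3/7 ≈ 0.42857)
q = -162
m*q = (3/7)*(-162) = -486/7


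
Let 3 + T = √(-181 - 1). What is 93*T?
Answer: -279 + 93*I*√182 ≈ -279.0 + 1254.6*I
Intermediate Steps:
T = -3 + I*√182 (T = -3 + √(-181 - 1) = -3 + √(-182) = -3 + I*√182 ≈ -3.0 + 13.491*I)
93*T = 93*(-3 + I*√182) = -279 + 93*I*√182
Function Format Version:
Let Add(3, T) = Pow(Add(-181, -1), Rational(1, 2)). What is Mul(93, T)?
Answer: Add(-279, Mul(93, I, Pow(182, Rational(1, 2)))) ≈ Add(-279.00, Mul(1254.6, I))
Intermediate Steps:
T = Add(-3, Mul(I, Pow(182, Rational(1, 2)))) (T = Add(-3, Pow(Add(-181, -1), Rational(1, 2))) = Add(-3, Pow(-182, Rational(1, 2))) = Add(-3, Mul(I, Pow(182, Rational(1, 2)))) ≈ Add(-3.0000, Mul(13.491, I)))
Mul(93, T) = Mul(93, Add(-3, Mul(I, Pow(182, Rational(1, 2))))) = Add(-279, Mul(93, I, Pow(182, Rational(1, 2))))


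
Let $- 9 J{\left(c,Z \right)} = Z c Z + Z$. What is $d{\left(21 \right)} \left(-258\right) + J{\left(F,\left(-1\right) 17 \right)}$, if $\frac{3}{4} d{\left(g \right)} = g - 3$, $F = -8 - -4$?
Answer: $- \frac{18185}{3} \approx -6061.7$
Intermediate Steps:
$F = -4$ ($F = -8 + 4 = -4$)
$J{\left(c,Z \right)} = - \frac{Z}{9} - \frac{c Z^{2}}{9}$ ($J{\left(c,Z \right)} = - \frac{Z c Z + Z}{9} = - \frac{c Z^{2} + Z}{9} = - \frac{Z + c Z^{2}}{9} = - \frac{Z}{9} - \frac{c Z^{2}}{9}$)
$d{\left(g \right)} = -4 + \frac{4 g}{3}$ ($d{\left(g \right)} = \frac{4 \left(g - 3\right)}{3} = \frac{4 \left(-3 + g\right)}{3} = -4 + \frac{4 g}{3}$)
$d{\left(21 \right)} \left(-258\right) + J{\left(F,\left(-1\right) 17 \right)} = \left(-4 + \frac{4}{3} \cdot 21\right) \left(-258\right) - \frac{\left(-1\right) 17 \left(1 + \left(-1\right) 17 \left(-4\right)\right)}{9} = \left(-4 + 28\right) \left(-258\right) - - \frac{17 \left(1 - -68\right)}{9} = 24 \left(-258\right) - - \frac{17 \left(1 + 68\right)}{9} = -6192 - \left(- \frac{17}{9}\right) 69 = -6192 + \frac{391}{3} = - \frac{18185}{3}$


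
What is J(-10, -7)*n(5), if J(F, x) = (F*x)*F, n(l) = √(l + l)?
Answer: -700*√10 ≈ -2213.6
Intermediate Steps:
n(l) = √2*√l (n(l) = √(2*l) = √2*√l)
J(F, x) = x*F²
J(-10, -7)*n(5) = (-7*(-10)²)*(√2*√5) = (-7*100)*√10 = -700*√10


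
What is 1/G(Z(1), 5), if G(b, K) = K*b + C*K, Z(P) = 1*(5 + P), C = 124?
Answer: 1/650 ≈ 0.0015385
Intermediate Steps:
Z(P) = 5 + P
G(b, K) = 124*K + K*b (G(b, K) = K*b + 124*K = 124*K + K*b)
1/G(Z(1), 5) = 1/(5*(124 + (5 + 1))) = 1/(5*(124 + 6)) = 1/(5*130) = 1/650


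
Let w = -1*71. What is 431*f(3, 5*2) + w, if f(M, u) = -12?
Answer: -5243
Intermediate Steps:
w = -71
431*f(3, 5*2) + w = 431*(-12) - 71 = -5172 - 71 = -5243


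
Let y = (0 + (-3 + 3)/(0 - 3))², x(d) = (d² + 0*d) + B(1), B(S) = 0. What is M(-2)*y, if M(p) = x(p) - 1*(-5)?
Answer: 0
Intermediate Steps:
x(d) = d² (x(d) = (d² + 0*d) + 0 = (d² + 0) + 0 = d² + 0 = d²)
y = 0 (y = (0 + 0/(-3))² = (0 + 0*(-⅓))² = (0 + 0)² = 0² = 0)
M(p) = 5 + p² (M(p) = p² - 1*(-5) = p² + 5 = 5 + p²)
M(-2)*y = (5 + (-2)²)*0 = (5 + 4)*0 = 9*0 = 0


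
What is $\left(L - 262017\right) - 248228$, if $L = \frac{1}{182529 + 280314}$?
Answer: $- \frac{236163326534}{462843} \approx -5.1025 \cdot 10^{5}$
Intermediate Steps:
$L = \frac{1}{462843} \approx 2.1606 \cdot 10^{-6}$
$\left(L - 262017\right) - 248228 = \left(\frac{1}{462843} - 262017\right) - 248228 = - \frac{121272734330}{462843} - 248228 = - \frac{236163326534}{462843}$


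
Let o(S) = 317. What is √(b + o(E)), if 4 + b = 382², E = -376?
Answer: √146237 ≈ 382.41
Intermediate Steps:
b = 145920 (b = -4 + 382² = -4 + 145924 = 145920)
√(b + o(E)) = √(145920 + 317) = √146237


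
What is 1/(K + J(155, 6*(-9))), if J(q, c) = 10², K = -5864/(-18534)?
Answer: 9267/929632 ≈ 0.0099685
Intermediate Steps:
K = 2932/9267 (K = -5864*(-1/18534) = 2932/9267 ≈ 0.31639)
J(q, c) = 100
1/(K + J(155, 6*(-9))) = 1/(2932/9267 + 100) = 1/(929632/9267) = 9267/929632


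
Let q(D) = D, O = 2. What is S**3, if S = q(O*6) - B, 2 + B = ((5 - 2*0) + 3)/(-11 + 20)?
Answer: 1643032/729 ≈ 2253.8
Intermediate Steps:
B = -10/9 (B = -2 + ((5 - 2*0) + 3)/(-11 + 20) = -2 + ((5 + 0) + 3)/9 = -2 + (5 + 3)*(1/9) = -2 + 8*(1/9) = -2 + 8/9 = -10/9 ≈ -1.1111)
S = 118/9 (S = 2*6 - 1*(-10/9) = 12 + 10/9 = 118/9 ≈ 13.111)
S**3 = (118/9)**3 = 1643032/729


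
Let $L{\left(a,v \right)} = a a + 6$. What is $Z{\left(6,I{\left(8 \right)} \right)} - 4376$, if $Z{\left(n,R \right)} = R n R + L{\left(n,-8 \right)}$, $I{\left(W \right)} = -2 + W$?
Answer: $-4118$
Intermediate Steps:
$L{\left(a,v \right)} = 6 + a^{2}$ ($L{\left(a,v \right)} = a^{2} + 6 = 6 + a^{2}$)
$Z{\left(n,R \right)} = 6 + n^{2} + n R^{2}$ ($Z{\left(n,R \right)} = R n R + \left(6 + n^{2}\right) = n R^{2} + \left(6 + n^{2}\right) = 6 + n^{2} + n R^{2}$)
$Z{\left(6,I{\left(8 \right)} \right)} - 4376 = \left(6 + 6^{2} + 6 \left(-2 + 8\right)^{2}\right) - 4376 = \left(6 + 36 + 6 \cdot 6^{2}\right) - 4376 = \left(6 + 36 + 6 \cdot 36\right) - 4376 = \left(6 + 36 + 216\right) - 4376 = 258 - 4376 = -4118$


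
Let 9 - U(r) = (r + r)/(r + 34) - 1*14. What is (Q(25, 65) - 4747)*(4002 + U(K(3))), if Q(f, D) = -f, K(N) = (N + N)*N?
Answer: -249651952/13 ≈ -1.9204e+7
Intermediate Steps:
K(N) = 2*N² (K(N) = (2*N)*N = 2*N²)
U(r) = 23 - 2*r/(34 + r) (U(r) = 9 - ((r + r)/(r + 34) - 1*14) = 9 - ((2*r)/(34 + r) - 14) = 9 - (2*r/(34 + r) - 14) = 9 - (-14 + 2*r/(34 + r)) = 9 + (14 - 2*r/(34 + r)) = 23 - 2*r/(34 + r))
(Q(25, 65) - 4747)*(4002 + U(K(3))) = (-1*25 - 4747)*(4002 + (782 + 21*(2*3²))/(34 + 2*3²)) = (-25 - 4747)*(4002 + (782 + 21*(2*9))/(34 + 2*9)) = -4772*(4002 + (782 + 21*18)/(34 + 18)) = -4772*(4002 + (782 + 378)/52) = -4772*(4002 + (1/52)*1160) = -4772*(4002 + 290/13) = -4772*52316/13 = -249651952/13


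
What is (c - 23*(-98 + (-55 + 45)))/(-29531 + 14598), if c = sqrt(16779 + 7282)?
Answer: -2484/14933 - sqrt(24061)/14933 ≈ -0.17673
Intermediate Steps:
c = sqrt(24061) ≈ 155.12
(c - 23*(-98 + (-55 + 45)))/(-29531 + 14598) = (sqrt(24061) - 23*(-98 + (-55 + 45)))/(-29531 + 14598) = (sqrt(24061) - 23*(-98 - 10))/(-14933) = (sqrt(24061) - 23*(-108))*(-1/14933) = (sqrt(24061) + 2484)*(-1/14933) = (2484 + sqrt(24061))*(-1/14933) = -2484/14933 - sqrt(24061)/14933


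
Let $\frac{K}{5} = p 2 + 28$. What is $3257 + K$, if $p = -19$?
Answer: $3207$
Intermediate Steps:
$K = -50$ ($K = 5 \left(\left(-19\right) 2 + 28\right) = 5 \left(-38 + 28\right) = 5 \left(-10\right) = -50$)
$3257 + K = 3257 - 50 = 3207$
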